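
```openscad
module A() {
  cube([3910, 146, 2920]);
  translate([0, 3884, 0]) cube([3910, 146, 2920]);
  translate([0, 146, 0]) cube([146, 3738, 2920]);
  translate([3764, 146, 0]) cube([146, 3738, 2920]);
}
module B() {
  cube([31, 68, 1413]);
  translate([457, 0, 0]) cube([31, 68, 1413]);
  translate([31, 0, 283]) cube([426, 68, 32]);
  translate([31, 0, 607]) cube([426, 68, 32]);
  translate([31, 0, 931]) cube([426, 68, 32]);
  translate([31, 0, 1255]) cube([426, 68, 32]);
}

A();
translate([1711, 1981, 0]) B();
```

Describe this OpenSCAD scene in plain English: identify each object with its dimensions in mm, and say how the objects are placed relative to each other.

A is the wall frame of a small rectangular building: four walls, each 2920 mm tall and 146 mm thick, enclosing a footprint 3910 mm (x) by 4030 mm (y) outside-to-outside, with no floor or roof. The front and back walls (the −y and +y sides) span the full width; the two side walls fit between them.

B is a wooden ladder with two side rails of 31×68 mm section and 1413 mm height, set 488 mm apart overall. Between them run 4 rectangular rungs (68 mm deep, 32 mm thick), front faces flush with the rails' −y face. The bottom of the first rung is 283 mm above the floor and each subsequent rung is 324 mm higher than the one below.

The ladder sits inside the house frame, centred.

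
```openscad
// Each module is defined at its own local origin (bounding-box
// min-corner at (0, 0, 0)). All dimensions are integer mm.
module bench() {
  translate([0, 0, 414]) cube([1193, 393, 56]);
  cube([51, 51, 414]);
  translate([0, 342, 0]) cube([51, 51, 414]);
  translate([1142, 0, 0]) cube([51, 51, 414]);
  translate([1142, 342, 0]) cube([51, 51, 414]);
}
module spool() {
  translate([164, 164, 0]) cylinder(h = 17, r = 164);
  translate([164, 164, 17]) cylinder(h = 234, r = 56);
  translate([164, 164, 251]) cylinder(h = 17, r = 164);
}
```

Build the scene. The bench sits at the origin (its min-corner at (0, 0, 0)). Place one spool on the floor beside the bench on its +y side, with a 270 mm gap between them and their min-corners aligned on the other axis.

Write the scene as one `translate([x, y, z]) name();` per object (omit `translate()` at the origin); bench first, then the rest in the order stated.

bench();
translate([0, 663, 0]) spool();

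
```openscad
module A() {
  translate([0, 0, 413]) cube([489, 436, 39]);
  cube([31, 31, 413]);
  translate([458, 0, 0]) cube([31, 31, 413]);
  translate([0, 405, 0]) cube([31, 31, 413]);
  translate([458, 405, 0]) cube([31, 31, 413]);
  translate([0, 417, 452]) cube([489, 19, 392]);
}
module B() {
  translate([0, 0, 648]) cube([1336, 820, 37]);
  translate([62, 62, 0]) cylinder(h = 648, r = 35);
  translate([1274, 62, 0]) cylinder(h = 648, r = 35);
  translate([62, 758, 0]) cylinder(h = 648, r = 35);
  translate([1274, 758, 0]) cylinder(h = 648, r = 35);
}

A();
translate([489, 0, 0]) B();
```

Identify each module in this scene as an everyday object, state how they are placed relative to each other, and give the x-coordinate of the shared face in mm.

The chair's +x face and the table's −x face are both at x = 489 mm.

A is a chair. B is a table. The table is against the chair's +x side, with their −y faces flush. The x-coordinate of the shared face is 489 mm.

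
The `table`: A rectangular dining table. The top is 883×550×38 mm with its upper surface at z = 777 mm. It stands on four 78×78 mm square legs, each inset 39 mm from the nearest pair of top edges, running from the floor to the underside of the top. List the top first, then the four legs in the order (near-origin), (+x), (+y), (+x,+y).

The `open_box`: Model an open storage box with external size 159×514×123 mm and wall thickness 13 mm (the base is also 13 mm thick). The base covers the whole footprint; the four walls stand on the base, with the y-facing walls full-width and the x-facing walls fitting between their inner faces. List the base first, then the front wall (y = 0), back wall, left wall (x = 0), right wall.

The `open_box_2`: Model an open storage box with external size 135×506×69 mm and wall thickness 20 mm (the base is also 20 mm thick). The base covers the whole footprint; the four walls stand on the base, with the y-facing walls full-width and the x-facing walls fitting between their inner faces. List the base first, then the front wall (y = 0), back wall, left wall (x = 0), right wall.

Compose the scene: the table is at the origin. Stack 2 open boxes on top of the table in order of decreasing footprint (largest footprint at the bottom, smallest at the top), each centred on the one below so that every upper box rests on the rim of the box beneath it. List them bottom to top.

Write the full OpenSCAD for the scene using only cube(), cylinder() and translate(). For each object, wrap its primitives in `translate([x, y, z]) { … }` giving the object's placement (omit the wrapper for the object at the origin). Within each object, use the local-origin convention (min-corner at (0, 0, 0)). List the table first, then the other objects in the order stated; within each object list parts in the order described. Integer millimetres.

translate([0, 0, 739]) cube([883, 550, 38]);
translate([39, 39, 0]) cube([78, 78, 739]);
translate([766, 39, 0]) cube([78, 78, 739]);
translate([39, 433, 0]) cube([78, 78, 739]);
translate([766, 433, 0]) cube([78, 78, 739]);
translate([362, 18, 777]) {
  cube([159, 514, 13]);
  translate([0, 0, 13]) cube([159, 13, 110]);
  translate([0, 501, 13]) cube([159, 13, 110]);
  translate([0, 13, 13]) cube([13, 488, 110]);
  translate([146, 13, 13]) cube([13, 488, 110]);
}
translate([374, 22, 900]) {
  cube([135, 506, 20]);
  translate([0, 0, 20]) cube([135, 20, 49]);
  translate([0, 486, 20]) cube([135, 20, 49]);
  translate([0, 20, 20]) cube([20, 466, 49]);
  translate([115, 20, 20]) cube([20, 466, 49]);
}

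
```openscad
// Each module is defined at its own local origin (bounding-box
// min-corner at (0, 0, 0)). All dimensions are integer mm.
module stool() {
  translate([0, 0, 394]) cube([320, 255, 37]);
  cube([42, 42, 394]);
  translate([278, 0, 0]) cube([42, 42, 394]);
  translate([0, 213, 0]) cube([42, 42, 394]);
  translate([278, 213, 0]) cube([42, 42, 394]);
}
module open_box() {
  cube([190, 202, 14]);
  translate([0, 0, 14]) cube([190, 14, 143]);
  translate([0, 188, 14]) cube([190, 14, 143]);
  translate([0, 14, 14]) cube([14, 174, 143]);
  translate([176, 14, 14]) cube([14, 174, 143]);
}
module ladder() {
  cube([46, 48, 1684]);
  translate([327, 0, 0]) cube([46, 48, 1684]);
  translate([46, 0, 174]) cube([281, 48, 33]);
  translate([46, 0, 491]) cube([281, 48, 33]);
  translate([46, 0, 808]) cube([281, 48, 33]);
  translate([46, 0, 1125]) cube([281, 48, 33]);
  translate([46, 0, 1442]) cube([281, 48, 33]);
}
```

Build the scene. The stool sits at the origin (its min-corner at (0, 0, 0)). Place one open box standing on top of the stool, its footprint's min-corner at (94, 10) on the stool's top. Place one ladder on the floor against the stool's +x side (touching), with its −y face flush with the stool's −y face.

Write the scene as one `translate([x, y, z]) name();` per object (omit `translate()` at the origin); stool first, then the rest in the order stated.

stool();
translate([94, 10, 431]) open_box();
translate([320, 0, 0]) ladder();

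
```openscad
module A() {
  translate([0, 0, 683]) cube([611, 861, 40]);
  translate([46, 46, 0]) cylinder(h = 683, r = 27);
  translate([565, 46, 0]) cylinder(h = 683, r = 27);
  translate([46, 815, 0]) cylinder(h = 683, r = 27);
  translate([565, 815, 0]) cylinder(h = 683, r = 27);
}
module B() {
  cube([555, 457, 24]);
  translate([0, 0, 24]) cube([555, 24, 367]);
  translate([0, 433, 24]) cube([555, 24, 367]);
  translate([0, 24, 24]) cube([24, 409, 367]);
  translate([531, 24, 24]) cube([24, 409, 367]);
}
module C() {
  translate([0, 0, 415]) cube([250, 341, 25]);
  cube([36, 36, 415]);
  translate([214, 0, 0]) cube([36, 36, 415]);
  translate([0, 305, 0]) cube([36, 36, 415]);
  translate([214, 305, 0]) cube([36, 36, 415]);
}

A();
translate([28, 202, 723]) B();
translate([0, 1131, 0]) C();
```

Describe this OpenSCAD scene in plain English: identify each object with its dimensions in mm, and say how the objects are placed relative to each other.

A is a table: top 611 mm (x) × 861 mm (y), 40 mm thick, upper face at z = 723 mm, on four round legs of 54 mm diameter, each leg's bounding box inset 19 mm from the nearest pair of top edges, running from z = 0 to the bottom of the top.

B is an open storage box with external size 555×457×391 mm and wall thickness 24 mm (the base is also 24 mm thick). The base covers the whole footprint; the four walls stand on the base, with the y-facing walls full-width and the x-facing walls fitting between their inner faces.

C is a four-legged stool. The seat is a 250×341×25 mm slab whose top surface is at z = 440 mm; four square legs, each 36×36 mm in cross-section, run from the floor (z = 0) to the underside of the seat, each flush with a corner of the seat.

The open box is on top of the table, centred. The stool is on the floor beside the table on its +y side.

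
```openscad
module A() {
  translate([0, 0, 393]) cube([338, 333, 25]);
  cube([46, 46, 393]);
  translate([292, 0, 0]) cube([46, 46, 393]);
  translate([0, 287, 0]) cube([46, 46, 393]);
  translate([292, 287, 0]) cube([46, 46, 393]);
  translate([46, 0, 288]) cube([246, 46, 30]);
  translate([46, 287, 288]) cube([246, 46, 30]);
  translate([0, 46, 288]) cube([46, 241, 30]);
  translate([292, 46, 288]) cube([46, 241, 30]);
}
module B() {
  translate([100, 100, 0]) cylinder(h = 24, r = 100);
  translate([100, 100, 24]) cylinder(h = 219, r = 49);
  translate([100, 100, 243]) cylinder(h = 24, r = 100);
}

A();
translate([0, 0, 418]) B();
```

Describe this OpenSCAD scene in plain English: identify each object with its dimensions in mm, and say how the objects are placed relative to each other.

A is a four-legged stool. The seat is 338×333 mm, 25 mm thick, top at z = 418 mm. It stands on four square legs, each 46×46 mm in cross-section, from z = 0 to the seat underside, each flush with a corner of the seat. Four stretchers, 46 mm wide and 30 mm tall, connect adjacent legs with their undersides at z = 288 mm, each running between the inner faces of the legs it joins and aligned with the legs' outer faces on the other axis.

B is a spool: two coaxial disc flanges of radius 100 mm and thickness 24 mm, joined by a core cylinder of radius 49 mm and height 219 mm. The lower flange rests on z = 0 and the three cylinders share a vertical axis.

The spool is on top of the stool.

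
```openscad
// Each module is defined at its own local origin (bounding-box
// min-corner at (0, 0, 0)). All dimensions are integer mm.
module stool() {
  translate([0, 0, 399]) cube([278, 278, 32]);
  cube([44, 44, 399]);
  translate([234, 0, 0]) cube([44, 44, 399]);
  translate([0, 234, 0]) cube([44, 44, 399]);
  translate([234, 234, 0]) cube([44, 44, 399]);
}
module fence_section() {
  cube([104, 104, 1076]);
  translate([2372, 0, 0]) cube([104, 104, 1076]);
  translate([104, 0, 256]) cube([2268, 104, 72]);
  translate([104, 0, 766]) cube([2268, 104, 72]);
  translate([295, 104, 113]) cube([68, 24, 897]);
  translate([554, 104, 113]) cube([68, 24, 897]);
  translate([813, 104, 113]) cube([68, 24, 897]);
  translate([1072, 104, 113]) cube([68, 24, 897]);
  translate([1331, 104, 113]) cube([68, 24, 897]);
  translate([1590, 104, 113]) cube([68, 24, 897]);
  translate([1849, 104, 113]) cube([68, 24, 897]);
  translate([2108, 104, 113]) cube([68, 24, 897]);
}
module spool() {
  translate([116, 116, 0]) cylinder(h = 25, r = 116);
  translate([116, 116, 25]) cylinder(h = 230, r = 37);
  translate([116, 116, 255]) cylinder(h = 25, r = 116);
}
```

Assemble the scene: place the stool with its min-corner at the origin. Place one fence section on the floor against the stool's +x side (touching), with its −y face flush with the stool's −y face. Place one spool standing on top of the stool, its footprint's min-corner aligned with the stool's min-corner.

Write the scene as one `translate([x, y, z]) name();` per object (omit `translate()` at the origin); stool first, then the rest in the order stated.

stool();
translate([278, 0, 0]) fence_section();
translate([0, 0, 431]) spool();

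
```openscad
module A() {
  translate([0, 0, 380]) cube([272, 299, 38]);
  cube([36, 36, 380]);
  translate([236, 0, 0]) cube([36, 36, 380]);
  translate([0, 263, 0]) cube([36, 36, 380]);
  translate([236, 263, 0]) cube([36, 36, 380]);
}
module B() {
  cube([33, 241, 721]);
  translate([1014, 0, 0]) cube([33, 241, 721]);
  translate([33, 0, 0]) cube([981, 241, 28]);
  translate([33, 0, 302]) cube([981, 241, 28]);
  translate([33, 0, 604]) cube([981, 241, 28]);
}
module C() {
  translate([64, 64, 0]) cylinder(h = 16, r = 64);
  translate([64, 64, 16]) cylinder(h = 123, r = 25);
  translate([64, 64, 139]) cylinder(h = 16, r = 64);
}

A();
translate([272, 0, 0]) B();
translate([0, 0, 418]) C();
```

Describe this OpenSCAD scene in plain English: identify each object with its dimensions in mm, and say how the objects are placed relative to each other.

A is a four-legged stool. The seat is 272×299 mm, 38 mm thick, top at z = 418 mm. It stands on four square legs, each 36×36 mm in cross-section, from z = 0 to the seat underside, each flush with a corner of the seat.

B is a bookshelf 1047 mm wide overall, 241 mm deep and 721 mm tall. The two sides are 33 mm thick vertical panels. 3 horizontal shelves of 28 mm thickness span between the inner faces of the sides; the lowest shelf sits on the floor and shelves are stacked with a clear vertical gap of 274 mm between each pair.

C is a spool: two coaxial disc flanges of radius 64 mm and thickness 16 mm, joined by a core cylinder of radius 25 mm and height 123 mm. The lower flange rests on z = 0 and the three cylinders share a vertical axis.

The bookshelf is against the stool's +x side, with their −y faces flush. The spool is on top of the stool.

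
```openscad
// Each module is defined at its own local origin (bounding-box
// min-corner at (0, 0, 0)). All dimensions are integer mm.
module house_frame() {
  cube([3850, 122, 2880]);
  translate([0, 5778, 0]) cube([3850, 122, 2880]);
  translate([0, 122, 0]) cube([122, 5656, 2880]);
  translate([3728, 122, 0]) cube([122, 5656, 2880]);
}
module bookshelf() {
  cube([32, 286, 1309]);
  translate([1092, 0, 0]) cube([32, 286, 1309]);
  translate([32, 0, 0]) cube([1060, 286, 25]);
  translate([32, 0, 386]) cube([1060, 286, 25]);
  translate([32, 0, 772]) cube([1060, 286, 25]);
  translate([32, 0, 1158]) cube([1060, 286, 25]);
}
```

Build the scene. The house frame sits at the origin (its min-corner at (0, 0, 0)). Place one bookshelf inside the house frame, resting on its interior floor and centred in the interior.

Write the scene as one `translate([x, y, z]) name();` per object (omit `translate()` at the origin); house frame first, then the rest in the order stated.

house_frame();
translate([1363, 2807, 0]) bookshelf();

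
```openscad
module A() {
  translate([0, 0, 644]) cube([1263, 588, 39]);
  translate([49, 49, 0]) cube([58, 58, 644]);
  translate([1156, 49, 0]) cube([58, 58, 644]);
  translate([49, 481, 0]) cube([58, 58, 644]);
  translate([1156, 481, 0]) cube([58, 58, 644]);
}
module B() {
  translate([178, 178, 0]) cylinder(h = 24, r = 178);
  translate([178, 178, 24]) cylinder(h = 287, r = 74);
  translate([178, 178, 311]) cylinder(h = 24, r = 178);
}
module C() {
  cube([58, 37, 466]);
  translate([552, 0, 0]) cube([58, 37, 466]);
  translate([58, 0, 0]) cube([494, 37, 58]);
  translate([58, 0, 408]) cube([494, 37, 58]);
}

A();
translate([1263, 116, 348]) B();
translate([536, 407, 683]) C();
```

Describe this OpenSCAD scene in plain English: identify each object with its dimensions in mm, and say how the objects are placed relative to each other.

A is a rectangular dining table. The top is 1263×588×39 mm with its upper surface at z = 683 mm. It stands on four 58×58 mm square legs, each inset 49 mm from the nearest pair of top edges, running from the floor to the underside of the top.

B is a spool: two coaxial disc flanges of radius 178 mm and thickness 24 mm, joined by a core cylinder of radius 74 mm and height 287 mm. The lower flange rests on z = 0 and the three cylinders share a vertical axis.

C is a rectangular picture frame lying in the x–z plane (depth along y). The opening is 494 mm wide (x) by 350 mm tall (z), surrounded by a border 58 mm wide on all four sides. The frame is 37 mm deep and is made of two full-height vertical stiles with two horizontal rails fitted between them.

The spool is beside the table with their tops flush at z = 683. The picture frame is on top of the table.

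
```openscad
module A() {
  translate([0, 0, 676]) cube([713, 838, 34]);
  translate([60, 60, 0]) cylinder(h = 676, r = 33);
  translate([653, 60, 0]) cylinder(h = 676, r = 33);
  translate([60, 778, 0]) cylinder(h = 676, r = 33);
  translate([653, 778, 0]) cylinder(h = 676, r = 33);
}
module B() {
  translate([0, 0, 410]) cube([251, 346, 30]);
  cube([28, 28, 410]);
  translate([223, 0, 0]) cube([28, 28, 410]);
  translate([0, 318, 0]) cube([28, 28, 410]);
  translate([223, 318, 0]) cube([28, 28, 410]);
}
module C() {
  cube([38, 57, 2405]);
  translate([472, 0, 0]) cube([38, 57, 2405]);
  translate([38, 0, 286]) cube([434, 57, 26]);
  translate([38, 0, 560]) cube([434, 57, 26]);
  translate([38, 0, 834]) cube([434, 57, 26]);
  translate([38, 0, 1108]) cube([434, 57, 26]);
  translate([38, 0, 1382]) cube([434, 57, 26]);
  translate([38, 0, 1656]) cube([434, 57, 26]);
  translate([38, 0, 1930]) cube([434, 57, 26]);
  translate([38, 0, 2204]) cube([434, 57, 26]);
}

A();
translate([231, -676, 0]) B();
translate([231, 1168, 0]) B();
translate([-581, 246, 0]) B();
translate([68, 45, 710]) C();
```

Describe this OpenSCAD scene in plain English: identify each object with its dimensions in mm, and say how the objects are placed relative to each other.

A is a table with a 713×838 mm rectangular top, 34 mm thick, top surface at z = 710 mm, supported by four round legs of 66 mm diameter, each leg's bounding box inset 27 mm from the nearest pair of top edges, running from the floor.

B is a four-legged stool. The seat is a 251×346×30 mm slab whose top surface is at z = 440 mm; four square legs, each 28×28 mm in cross-section, run from the floor (z = 0) to the underside of the seat, each flush with a corner of the seat.

C is a straight ladder. Two 38×57 mm vertical rails, 2405 mm tall, stand 510 mm apart (outside-to-outside) with their front faces coplanar on the −y side. 8 rungs, each 57 mm deep and 26 mm tall, span between the inner faces of the rails, front faces flush with the rails. The lowest rung's underside is at z = 286 mm and rungs are spaced 274 mm apart (underside to underside).

Three stools sit around the table at the −y, +y, −x sides. The ladder is on top of the table.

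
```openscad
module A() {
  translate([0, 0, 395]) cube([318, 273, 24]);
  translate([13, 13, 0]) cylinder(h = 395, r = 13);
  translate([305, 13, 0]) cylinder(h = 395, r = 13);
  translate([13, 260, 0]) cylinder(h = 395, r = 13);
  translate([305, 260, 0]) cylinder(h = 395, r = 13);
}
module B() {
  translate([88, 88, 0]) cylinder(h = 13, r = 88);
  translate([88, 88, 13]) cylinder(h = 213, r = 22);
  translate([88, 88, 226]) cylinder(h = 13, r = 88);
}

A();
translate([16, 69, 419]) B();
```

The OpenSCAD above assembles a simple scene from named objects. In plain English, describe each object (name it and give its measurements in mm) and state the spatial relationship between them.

A is a four-legged stool. The seat is 318×273 mm, 24 mm thick, top at z = 419 mm. It stands on four round legs, each 26 mm in diameter, from z = 0 to the seat underside, each leg's axis is inset half a diameter from the nearest pair of seat edges (so the leg's bounding box is flush with the corner).

B is a spool: two coaxial disc flanges of radius 88 mm and thickness 13 mm, joined by a core cylinder of radius 22 mm and height 213 mm. The lower flange rests on z = 0 and the three cylinders share a vertical axis.

The spool is on top of the stool.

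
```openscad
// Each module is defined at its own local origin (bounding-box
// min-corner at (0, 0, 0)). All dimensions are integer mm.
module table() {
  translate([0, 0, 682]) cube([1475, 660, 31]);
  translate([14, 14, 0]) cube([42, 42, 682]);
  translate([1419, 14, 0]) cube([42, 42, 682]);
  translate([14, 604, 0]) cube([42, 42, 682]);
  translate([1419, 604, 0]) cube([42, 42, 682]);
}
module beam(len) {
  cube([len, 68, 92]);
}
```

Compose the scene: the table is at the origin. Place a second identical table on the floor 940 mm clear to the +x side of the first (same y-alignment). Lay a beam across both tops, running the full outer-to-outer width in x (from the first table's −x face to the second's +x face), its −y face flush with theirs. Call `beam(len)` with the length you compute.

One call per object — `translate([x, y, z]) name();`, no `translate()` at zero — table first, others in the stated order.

table();
translate([2415, 0, 0]) table();
translate([0, 0, 713]) beam(3890);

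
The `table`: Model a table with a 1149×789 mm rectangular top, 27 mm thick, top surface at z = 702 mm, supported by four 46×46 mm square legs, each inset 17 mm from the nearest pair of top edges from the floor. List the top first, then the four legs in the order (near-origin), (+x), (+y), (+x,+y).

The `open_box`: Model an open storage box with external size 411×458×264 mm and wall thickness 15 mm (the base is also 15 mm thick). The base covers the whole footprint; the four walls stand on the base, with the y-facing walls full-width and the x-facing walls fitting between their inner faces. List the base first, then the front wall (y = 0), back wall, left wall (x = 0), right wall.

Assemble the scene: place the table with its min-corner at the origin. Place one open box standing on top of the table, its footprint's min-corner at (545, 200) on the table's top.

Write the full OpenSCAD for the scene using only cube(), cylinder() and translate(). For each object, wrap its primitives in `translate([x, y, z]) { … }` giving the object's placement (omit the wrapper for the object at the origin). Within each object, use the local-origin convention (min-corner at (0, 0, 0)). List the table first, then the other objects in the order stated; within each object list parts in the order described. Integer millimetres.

translate([0, 0, 675]) cube([1149, 789, 27]);
translate([17, 17, 0]) cube([46, 46, 675]);
translate([1086, 17, 0]) cube([46, 46, 675]);
translate([17, 726, 0]) cube([46, 46, 675]);
translate([1086, 726, 0]) cube([46, 46, 675]);
translate([545, 200, 702]) {
  cube([411, 458, 15]);
  translate([0, 0, 15]) cube([411, 15, 249]);
  translate([0, 443, 15]) cube([411, 15, 249]);
  translate([0, 15, 15]) cube([15, 428, 249]);
  translate([396, 15, 15]) cube([15, 428, 249]);
}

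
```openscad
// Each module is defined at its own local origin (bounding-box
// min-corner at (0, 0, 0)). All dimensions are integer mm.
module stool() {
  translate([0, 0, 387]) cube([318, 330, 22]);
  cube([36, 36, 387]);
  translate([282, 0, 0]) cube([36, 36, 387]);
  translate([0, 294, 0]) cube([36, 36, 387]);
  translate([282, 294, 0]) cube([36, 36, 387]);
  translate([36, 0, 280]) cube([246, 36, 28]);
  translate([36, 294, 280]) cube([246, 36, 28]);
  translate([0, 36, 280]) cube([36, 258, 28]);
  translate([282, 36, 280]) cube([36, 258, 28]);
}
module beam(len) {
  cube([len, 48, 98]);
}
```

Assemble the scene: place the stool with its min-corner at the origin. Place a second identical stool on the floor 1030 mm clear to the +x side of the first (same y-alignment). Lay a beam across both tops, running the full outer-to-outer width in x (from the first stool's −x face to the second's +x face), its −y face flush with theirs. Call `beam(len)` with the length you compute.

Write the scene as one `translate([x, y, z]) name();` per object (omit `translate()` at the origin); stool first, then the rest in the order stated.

stool();
translate([1348, 0, 0]) stool();
translate([0, 0, 409]) beam(1666);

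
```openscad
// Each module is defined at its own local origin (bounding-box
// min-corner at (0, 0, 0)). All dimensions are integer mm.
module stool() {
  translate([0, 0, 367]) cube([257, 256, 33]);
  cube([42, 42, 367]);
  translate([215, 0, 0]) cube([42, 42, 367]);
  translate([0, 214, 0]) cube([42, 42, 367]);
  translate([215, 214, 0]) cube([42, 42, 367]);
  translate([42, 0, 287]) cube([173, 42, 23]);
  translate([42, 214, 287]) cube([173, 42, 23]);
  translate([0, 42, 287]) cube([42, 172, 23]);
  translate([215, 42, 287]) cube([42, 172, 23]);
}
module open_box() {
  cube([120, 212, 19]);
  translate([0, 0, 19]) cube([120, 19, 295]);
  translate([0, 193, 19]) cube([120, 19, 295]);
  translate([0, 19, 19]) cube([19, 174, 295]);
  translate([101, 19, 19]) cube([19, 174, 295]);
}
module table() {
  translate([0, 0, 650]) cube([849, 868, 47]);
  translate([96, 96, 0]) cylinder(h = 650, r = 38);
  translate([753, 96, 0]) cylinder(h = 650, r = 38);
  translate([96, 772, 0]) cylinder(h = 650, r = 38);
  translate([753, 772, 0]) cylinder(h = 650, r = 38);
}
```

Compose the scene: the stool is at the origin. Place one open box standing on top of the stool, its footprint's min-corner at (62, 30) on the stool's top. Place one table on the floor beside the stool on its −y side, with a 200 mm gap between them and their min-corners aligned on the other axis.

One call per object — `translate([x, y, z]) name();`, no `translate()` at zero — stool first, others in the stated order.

stool();
translate([62, 30, 400]) open_box();
translate([0, -1068, 0]) table();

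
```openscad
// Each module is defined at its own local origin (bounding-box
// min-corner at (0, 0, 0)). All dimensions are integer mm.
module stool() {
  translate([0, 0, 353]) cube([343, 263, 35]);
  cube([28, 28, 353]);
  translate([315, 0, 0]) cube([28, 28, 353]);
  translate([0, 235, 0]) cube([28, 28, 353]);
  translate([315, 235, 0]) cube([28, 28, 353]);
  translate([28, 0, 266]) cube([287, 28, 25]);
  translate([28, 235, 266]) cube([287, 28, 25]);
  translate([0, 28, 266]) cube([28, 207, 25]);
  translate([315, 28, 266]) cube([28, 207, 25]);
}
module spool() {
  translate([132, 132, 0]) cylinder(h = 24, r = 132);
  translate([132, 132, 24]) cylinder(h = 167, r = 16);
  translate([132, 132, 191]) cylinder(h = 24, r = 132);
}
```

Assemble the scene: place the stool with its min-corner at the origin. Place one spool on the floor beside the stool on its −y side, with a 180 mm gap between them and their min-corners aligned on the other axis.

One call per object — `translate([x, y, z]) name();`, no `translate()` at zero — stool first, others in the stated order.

stool();
translate([0, -444, 0]) spool();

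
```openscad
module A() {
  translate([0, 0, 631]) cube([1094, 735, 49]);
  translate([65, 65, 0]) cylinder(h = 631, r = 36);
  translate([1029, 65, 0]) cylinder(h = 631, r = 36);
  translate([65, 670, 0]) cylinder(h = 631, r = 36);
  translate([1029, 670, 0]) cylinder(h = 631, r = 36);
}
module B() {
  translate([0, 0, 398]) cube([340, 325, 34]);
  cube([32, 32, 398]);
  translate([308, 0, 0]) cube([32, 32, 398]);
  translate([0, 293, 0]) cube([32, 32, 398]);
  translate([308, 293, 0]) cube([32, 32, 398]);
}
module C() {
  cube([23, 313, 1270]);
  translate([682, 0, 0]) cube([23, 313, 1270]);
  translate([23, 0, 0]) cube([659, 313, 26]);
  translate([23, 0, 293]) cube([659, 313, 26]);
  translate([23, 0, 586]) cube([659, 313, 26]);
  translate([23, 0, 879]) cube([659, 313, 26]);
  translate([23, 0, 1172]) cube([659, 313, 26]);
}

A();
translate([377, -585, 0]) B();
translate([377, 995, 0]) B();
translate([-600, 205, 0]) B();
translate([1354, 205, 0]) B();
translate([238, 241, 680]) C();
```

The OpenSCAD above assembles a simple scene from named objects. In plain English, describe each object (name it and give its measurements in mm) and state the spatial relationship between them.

A is a table: top 1094 mm (x) × 735 mm (y), 49 mm thick, upper face at z = 680 mm, on four round legs of 72 mm diameter, each leg's bounding box inset 29 mm from the nearest pair of top edges, running from z = 0 to the bottom of the top.

B is a four-legged stool. The seat is 340×325 mm, 34 mm thick, top at z = 432 mm. It stands on four square legs, each 32×32 mm in cross-section, from z = 0 to the seat underside, each flush with a corner of the seat.

C is an open bookshelf. Two side panels, each 23 mm thick, 313 mm deep and 1270 mm tall, stand 705 mm apart (outside-to-outside). Between them sit 5 shelves, each 26 mm thick and 313 mm deep, spanning the full gap between the sides. The bottom shelf rests on the floor (its underside at z = 0) and the clear gap between one shelf's top and the next shelf's underside is 267 mm.

Four stools sit around the table at the −y, +y, −x, +x sides. The bookshelf is on top of the table.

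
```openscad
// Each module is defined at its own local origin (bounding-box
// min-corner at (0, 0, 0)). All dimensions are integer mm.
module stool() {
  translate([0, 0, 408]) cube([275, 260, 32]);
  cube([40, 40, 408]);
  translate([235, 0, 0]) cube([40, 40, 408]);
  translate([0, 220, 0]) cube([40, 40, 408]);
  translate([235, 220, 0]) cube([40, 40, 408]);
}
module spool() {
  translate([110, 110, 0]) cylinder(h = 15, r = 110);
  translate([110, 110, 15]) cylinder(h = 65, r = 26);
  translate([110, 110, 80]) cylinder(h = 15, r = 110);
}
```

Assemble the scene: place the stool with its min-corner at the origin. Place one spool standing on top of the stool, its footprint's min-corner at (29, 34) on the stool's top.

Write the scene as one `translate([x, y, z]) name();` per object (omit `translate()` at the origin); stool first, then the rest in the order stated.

stool();
translate([29, 34, 440]) spool();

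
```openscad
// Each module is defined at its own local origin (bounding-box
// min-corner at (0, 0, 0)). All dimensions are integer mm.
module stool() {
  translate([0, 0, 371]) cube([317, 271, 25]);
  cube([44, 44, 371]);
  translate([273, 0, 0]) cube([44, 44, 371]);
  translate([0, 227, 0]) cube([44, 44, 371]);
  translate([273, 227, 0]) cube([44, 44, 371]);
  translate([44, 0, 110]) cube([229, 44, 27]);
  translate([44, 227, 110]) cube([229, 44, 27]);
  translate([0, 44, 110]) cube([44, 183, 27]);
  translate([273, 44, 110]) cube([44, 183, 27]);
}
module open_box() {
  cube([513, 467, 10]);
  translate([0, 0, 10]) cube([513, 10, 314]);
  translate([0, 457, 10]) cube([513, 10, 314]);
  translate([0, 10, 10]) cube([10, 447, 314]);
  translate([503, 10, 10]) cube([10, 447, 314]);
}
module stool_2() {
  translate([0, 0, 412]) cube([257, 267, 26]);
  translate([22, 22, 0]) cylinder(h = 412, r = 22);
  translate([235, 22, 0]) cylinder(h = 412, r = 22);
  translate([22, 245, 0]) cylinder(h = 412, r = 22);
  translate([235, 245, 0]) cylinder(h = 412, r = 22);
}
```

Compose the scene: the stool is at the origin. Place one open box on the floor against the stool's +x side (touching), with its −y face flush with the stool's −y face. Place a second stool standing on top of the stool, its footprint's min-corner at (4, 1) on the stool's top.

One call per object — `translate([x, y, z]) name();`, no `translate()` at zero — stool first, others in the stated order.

stool();
translate([317, 0, 0]) open_box();
translate([4, 1, 396]) stool_2();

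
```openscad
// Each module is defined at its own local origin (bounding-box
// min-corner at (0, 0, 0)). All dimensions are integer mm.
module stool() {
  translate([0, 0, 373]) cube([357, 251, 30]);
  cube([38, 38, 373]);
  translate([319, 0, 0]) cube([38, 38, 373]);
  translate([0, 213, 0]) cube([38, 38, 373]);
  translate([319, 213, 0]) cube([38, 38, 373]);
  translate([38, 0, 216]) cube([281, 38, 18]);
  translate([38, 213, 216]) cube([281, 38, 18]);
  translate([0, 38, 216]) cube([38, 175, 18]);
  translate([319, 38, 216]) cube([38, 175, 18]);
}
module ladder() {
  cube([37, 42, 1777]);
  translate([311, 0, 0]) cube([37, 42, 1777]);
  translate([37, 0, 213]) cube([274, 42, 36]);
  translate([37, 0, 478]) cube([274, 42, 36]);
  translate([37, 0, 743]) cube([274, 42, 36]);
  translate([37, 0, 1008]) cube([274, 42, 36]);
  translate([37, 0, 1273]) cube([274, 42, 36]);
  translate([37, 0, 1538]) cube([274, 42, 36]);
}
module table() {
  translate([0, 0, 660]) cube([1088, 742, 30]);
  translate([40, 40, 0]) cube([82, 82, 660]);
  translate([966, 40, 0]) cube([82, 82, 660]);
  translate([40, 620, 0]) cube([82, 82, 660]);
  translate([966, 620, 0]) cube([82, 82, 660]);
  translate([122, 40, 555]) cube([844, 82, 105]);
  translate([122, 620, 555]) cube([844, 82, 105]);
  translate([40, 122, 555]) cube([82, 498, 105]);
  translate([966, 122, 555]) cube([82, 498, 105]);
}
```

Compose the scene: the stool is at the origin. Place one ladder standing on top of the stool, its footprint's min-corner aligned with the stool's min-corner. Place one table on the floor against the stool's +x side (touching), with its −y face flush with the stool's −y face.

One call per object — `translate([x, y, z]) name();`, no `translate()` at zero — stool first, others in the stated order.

stool();
translate([0, 0, 403]) ladder();
translate([357, 0, 0]) table();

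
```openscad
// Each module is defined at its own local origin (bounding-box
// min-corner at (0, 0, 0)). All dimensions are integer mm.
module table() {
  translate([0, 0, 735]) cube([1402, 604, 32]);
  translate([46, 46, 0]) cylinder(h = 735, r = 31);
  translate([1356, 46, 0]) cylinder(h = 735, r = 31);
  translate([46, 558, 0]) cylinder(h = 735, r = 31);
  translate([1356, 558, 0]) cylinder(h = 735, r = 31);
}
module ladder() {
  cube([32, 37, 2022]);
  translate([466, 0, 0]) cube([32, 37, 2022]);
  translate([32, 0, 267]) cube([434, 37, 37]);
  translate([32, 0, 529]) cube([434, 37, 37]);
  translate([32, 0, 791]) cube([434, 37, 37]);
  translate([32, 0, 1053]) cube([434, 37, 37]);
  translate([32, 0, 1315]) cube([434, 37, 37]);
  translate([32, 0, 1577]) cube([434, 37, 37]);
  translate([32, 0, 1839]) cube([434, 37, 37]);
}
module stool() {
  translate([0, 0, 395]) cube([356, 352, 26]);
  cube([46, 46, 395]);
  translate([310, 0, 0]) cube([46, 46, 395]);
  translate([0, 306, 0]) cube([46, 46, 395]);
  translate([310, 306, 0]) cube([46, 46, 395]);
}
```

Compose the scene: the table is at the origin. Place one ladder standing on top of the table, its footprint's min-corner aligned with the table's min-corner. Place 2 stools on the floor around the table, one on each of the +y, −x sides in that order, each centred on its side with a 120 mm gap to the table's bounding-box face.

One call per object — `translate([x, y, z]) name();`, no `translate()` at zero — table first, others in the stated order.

table();
translate([0, 0, 767]) ladder();
translate([523, 724, 0]) stool();
translate([-476, 126, 0]) stool();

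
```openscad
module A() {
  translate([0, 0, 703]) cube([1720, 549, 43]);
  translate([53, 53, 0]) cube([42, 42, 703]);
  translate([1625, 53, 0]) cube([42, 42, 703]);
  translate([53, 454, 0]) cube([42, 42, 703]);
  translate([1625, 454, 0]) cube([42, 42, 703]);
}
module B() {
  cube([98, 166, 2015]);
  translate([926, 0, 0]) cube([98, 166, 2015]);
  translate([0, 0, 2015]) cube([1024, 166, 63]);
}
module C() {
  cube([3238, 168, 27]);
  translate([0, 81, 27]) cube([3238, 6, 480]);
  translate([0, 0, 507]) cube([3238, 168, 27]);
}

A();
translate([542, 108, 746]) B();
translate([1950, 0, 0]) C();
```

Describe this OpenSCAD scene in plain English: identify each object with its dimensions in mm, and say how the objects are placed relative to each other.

A is a table with a 1720×549 mm rectangular top, 43 mm thick, top surface at z = 746 mm, supported by four 42×42 mm square legs, each inset 53 mm from the nearest pair of top edges, running from the floor.

B is a rectangular door frame: two vertical jambs of 98×166 mm section, 2015 mm tall, with a clear opening 828 mm wide between their inner faces. A header 63 mm tall and 166 mm deep lies on top of the jambs and spans the full outside width.

C is an I-beam lying along x, 3238 mm long. Overall section height 534 mm. Two flanges 168 mm wide (y) and 27 mm thick, one on the floor and one at the top; a web 6 mm thick runs between them, centred on the flange width.

The door frame is on top of the table. The I-beam is on the floor beside the table on its +x side.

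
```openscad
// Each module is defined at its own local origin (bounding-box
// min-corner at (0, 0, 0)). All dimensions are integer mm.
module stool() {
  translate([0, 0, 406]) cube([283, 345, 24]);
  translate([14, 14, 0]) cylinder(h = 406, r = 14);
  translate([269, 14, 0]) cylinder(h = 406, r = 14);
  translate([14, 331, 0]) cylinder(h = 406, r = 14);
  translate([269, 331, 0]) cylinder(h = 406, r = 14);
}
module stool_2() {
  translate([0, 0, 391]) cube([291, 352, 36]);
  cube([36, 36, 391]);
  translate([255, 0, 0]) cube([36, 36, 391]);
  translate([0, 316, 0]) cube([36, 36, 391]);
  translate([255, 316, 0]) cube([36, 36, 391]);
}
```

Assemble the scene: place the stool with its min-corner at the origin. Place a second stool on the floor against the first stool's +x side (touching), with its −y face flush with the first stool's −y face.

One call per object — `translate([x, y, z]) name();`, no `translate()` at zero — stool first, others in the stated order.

stool();
translate([283, 0, 0]) stool_2();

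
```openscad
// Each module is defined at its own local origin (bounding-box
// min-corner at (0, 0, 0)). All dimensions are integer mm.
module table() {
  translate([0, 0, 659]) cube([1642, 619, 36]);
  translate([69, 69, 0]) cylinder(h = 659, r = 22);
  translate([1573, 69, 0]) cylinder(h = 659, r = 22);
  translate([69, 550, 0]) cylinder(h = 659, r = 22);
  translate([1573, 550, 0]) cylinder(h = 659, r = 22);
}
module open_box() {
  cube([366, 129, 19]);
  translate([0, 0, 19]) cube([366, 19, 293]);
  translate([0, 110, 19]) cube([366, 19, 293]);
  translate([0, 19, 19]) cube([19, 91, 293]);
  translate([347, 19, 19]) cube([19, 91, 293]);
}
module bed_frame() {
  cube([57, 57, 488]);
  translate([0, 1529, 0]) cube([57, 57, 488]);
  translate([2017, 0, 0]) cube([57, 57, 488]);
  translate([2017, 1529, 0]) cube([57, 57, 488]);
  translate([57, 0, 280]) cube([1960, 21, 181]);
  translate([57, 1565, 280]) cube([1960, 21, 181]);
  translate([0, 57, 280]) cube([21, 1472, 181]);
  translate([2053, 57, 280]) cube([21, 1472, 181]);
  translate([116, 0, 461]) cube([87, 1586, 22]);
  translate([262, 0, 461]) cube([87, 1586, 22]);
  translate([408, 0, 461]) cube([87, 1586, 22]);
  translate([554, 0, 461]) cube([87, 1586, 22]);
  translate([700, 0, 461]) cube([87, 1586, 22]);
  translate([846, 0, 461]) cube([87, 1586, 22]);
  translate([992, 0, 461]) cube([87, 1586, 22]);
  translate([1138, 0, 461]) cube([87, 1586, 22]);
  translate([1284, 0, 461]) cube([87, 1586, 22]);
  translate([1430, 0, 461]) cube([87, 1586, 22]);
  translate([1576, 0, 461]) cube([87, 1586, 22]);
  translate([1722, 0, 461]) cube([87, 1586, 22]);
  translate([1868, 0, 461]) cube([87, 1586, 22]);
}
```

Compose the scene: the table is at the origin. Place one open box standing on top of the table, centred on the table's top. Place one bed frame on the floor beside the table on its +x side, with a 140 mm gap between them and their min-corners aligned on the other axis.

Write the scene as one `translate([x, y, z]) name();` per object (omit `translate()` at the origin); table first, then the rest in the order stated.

table();
translate([638, 245, 695]) open_box();
translate([1782, 0, 0]) bed_frame();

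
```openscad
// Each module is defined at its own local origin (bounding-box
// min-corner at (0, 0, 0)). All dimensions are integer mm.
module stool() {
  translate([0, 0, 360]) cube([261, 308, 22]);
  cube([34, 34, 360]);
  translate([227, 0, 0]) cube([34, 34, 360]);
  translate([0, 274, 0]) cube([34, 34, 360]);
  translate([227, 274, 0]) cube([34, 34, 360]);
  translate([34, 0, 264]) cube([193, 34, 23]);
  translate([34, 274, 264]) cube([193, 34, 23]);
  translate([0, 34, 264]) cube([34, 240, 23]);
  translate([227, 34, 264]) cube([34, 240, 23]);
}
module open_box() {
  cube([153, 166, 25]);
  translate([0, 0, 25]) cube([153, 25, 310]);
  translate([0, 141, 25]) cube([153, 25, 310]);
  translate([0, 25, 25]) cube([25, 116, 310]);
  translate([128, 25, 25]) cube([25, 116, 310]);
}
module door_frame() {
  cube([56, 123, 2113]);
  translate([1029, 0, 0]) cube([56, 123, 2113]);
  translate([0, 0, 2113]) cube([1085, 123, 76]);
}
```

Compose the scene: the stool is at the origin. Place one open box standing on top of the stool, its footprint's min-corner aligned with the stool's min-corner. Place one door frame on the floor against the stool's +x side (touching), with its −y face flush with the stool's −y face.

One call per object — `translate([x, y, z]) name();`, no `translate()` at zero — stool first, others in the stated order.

stool();
translate([0, 0, 382]) open_box();
translate([261, 0, 0]) door_frame();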